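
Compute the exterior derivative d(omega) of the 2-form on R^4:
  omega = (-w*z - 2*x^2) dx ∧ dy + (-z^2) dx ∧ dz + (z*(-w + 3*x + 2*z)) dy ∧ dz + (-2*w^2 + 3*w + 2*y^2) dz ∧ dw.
d(omega) = (-w + 3*z) dx ∧ dy ∧ dz + (-z) dx ∧ dy ∧ dw + (4*y - z) dy ∧ dz ∧ dw

For a 2-form omega = sum_{i<j} g_{ij} dx_i ∧ dx_j, the exterior derivative is
  d(omega) = sum_{i<j} d(g_{ij}) ∧ dx_i ∧ dx_j = sum_{i<j, k} (∂g_{ij}/∂x_k) dx_k ∧ dx_i ∧ dx_j.
Expand each term, using dx_k ∧ dx_i ∧ dx_j = sgn(permutation) dx_{(a)} ∧ dx_{(b)} ∧ dx_{(c)} with (a < b < c) sorted:
  d(-w*z - 2*x^2) includes (∂/∂z)(-w*z - 2*x^2) dz = (-w) dz, which multiplied by dx ∧ dy gives (-w) dx ∧ dy ∧ dz
  d(-w*z - 2*x^2) includes (∂/∂w)(-w*z - 2*x^2) dw = (-z) dw, which multiplied by dx ∧ dy gives (-z) dx ∧ dy ∧ dw
  d(z*(-w + 3*x + 2*z)) includes (∂/∂x)(z*(-w + 3*x + 2*z)) dx = (3*z) dx, which multiplied by dy ∧ dz gives (3*z) dx ∧ dy ∧ dz
  d(z*(-w + 3*x + 2*z)) includes (∂/∂w)(z*(-w + 3*x + 2*z)) dw = (-z) dw, which multiplied by dy ∧ dz gives (-z) dy ∧ dz ∧ dw
  d(-2*w^2 + 3*w + 2*y^2) includes (∂/∂y)(-2*w^2 + 3*w + 2*y^2) dy = (4*y) dy, which multiplied by dz ∧ dw gives (4*y) dy ∧ dz ∧ dw
Collecting like 3-forms: d(omega) = (-w + 3*z) dx ∧ dy ∧ dz + (-z) dx ∧ dy ∧ dw + (4*y - z) dy ∧ dz ∧ dw.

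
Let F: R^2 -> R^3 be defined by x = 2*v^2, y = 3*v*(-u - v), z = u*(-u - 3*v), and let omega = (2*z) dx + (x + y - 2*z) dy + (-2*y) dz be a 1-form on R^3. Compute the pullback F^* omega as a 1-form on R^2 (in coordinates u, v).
F^* omega = (3*v*(-6*u^2 - 13*u*v - 5*v^2)) du + (-6*u^3 - 47*u^2*v - 57*u*v^2 + 6*v^3) dv

Using F^*(f dg) = (f ∘ F) d(g ∘ F), substitute each coordinate x_i by F_i(u, v) in f_i, and replace dx_i by d F_i = (∂F_i/∂u) du + (∂F_i/∂v) dv.
  For the x component: f_1(F) = 2*u*(-u - 3*v); d F_1 = (0) du + (4*v) dv
  For the y component: f_2(F) = 2*u^2 + 3*u*v - v^2; d F_2 = (-3*v) du + (-3*u - 6*v) dv
  For the z component: f_3(F) = 6*v*(u + v); d F_3 = (-2*u - 3*v) du + (-3*u) dv
Combining and collecting du, dv coefficients:
  coeff of du: 3*v*(-6*u^2 - 13*u*v - 5*v^2)
  coeff of dv: -6*u^3 - 47*u^2*v - 57*u*v^2 + 6*v^3
F^* omega = (3*v*(-6*u^2 - 13*u*v - 5*v^2)) du + (-6*u^3 - 47*u^2*v - 57*u*v^2 + 6*v^3) dv.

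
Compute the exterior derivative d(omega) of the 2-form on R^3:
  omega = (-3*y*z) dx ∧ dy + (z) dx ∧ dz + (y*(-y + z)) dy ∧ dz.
d(omega) = (-3*y) dx ∧ dy ∧ dz

For a 2-form omega = sum_{i<j} g_{ij} dx_i ∧ dx_j, the exterior derivative is
  d(omega) = sum_{i<j} d(g_{ij}) ∧ dx_i ∧ dx_j = sum_{i<j, k} (∂g_{ij}/∂x_k) dx_k ∧ dx_i ∧ dx_j.
Expand each term, using dx_k ∧ dx_i ∧ dx_j = sgn(permutation) dx_{(a)} ∧ dx_{(b)} ∧ dx_{(c)} with (a < b < c) sorted:
  d(-3*y*z) includes (∂/∂z)(-3*y*z) dz = (-3*y) dz, which multiplied by dx ∧ dy gives (-3*y) dx ∧ dy ∧ dz
Collecting like 3-forms: d(omega) = (-3*y) dx ∧ dy ∧ dz.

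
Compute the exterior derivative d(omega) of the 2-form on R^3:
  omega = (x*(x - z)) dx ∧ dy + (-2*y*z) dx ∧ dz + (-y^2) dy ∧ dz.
d(omega) = (-x + 2*z) dx ∧ dy ∧ dz

For a 2-form omega = sum_{i<j} g_{ij} dx_i ∧ dx_j, the exterior derivative is
  d(omega) = sum_{i<j} d(g_{ij}) ∧ dx_i ∧ dx_j = sum_{i<j, k} (∂g_{ij}/∂x_k) dx_k ∧ dx_i ∧ dx_j.
Expand each term, using dx_k ∧ dx_i ∧ dx_j = sgn(permutation) dx_{(a)} ∧ dx_{(b)} ∧ dx_{(c)} with (a < b < c) sorted:
  d(x*(x - z)) includes (∂/∂z)(x*(x - z)) dz = (-x) dz, which multiplied by dx ∧ dy gives (-x) dx ∧ dy ∧ dz
  d(-2*y*z) includes (∂/∂y)(-2*y*z) dy = (-2*z) dy, which multiplied by dx ∧ dz gives (2*z) dx ∧ dy ∧ dz
Collecting like 3-forms: d(omega) = (-x + 2*z) dx ∧ dy ∧ dz.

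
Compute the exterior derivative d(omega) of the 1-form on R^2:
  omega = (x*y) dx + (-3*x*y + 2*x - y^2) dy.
d(omega) = (-x - 3*y + 2) dx ∧ dy

For a 1-form omega = sum_i f_i dx_i, the exterior derivative is
  d(omega) = sum_{i < j} (∂f_j/∂x_i - ∂f_i/∂x_j) dx_i ∧ dx_j.
  coefficient of dx ∧ dy: ∂f_2/∂x - ∂f_1/∂y = ∂(-3*x*y + 2*x - y^2)/∂x - ∂(x*y)/∂y = -x - 3*y + 2
Assembling: d(omega) = (-x - 3*y + 2) dx ∧ dy.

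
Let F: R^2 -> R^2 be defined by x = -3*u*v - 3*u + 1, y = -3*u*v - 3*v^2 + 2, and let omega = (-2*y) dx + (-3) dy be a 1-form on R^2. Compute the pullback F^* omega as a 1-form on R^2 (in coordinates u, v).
F^* omega = (-18*u*v^2 - 18*u*v - 18*v^3 - 18*v^2 + 21*v + 12) du + (-18*u^2*v - 18*u*v^2 + 21*u + 18*v) dv

Using F^*(f dg) = (f ∘ F) d(g ∘ F), substitute each coordinate x_i by F_i(u, v) in f_i, and replace dx_i by d F_i = (∂F_i/∂u) du + (∂F_i/∂v) dv.
  For the x component: f_1(F) = 6*u*v + 6*v^2 - 4; d F_1 = (-3*v - 3) du + (-3*u) dv
  For the y component: f_2(F) = -3; d F_2 = (-3*v) du + (-3*u - 6*v) dv
Combining and collecting du, dv coefficients:
  coeff of du: -18*u*v^2 - 18*u*v - 18*v^3 - 18*v^2 + 21*v + 12
  coeff of dv: -18*u^2*v - 18*u*v^2 + 21*u + 18*v
F^* omega = (-18*u*v^2 - 18*u*v - 18*v^3 - 18*v^2 + 21*v + 12) du + (-18*u^2*v - 18*u*v^2 + 21*u + 18*v) dv.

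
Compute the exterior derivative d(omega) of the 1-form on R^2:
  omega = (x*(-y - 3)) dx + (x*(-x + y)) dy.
d(omega) = (-x + y) dx ∧ dy

For a 1-form omega = sum_i f_i dx_i, the exterior derivative is
  d(omega) = sum_{i < j} (∂f_j/∂x_i - ∂f_i/∂x_j) dx_i ∧ dx_j.
  coefficient of dx ∧ dy: ∂f_2/∂x - ∂f_1/∂y = ∂(x*(-x + y))/∂x - ∂(x*(-y - 3))/∂y = -x + y
Assembling: d(omega) = (-x + y) dx ∧ dy.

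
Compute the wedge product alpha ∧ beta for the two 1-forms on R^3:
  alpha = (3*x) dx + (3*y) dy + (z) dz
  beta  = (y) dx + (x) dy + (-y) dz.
alpha ∧ beta = (3*x^2 - 3*y^2) dx ∧ dy + (-y*(3*x + z)) dx ∧ dz + (-x*z - 3*y^2) dy ∧ dz

Distribute the wedge, using dx_i ∧ dx_j = -dx_j ∧ dx_i and dx_i ∧ dx_i = 0. For each pair (i, j) with i < j, the coefficient of dx_i ∧ dx_j in alpha ∧ beta is (alpha_i * beta_j - alpha_j * beta_i). Collecting: alpha ∧ beta = (3*x^2 - 3*y^2) dx ∧ dy + (-y*(3*x + z)) dx ∧ dz + (-x*z - 3*y^2) dy ∧ dz.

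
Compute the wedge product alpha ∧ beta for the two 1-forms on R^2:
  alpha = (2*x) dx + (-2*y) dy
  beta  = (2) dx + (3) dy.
alpha ∧ beta = (6*x + 4*y) dx ∧ dy

Distribute the wedge, using dx_i ∧ dx_j = -dx_j ∧ dx_i and dx_i ∧ dx_i = 0. For each pair (i, j) with i < j, the coefficient of dx_i ∧ dx_j in alpha ∧ beta is (alpha_i * beta_j - alpha_j * beta_i). Collecting: alpha ∧ beta = (6*x + 4*y) dx ∧ dy.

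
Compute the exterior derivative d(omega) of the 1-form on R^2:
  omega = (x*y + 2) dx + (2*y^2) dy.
d(omega) = (-x) dx ∧ dy

For a 1-form omega = sum_i f_i dx_i, the exterior derivative is
  d(omega) = sum_{i < j} (∂f_j/∂x_i - ∂f_i/∂x_j) dx_i ∧ dx_j.
  coefficient of dx ∧ dy: ∂f_2/∂x - ∂f_1/∂y = ∂(2*y^2)/∂x - ∂(x*y + 2)/∂y = -x
Assembling: d(omega) = (-x) dx ∧ dy.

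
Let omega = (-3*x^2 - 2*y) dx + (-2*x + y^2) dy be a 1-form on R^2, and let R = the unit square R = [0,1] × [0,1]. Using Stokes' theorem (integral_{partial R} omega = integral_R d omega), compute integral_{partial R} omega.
integral_(partial R) omega = 0

Stokes: integral_partial_R omega = integral_R d omega with d omega = (∂Q/∂x - ∂P/∂y) dx ∧ dy.
  ∂Q/∂x = -2
  ∂P/∂y = -2
  integrand = ∂Q/∂x - ∂P/∂y = 0.
Integrating over R: integral_0^1 integral_0^1 (0) dx dy = 0.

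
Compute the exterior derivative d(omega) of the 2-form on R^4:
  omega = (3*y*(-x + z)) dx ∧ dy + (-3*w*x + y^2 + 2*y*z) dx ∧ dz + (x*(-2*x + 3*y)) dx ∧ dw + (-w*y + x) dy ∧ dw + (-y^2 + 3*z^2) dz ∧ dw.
d(omega) = (y - 2*z) dx ∧ dy ∧ dz + (-3*x) dx ∧ dz ∧ dw + (1 - 3*x) dx ∧ dy ∧ dw + (-2*y) dy ∧ dz ∧ dw

For a 2-form omega = sum_{i<j} g_{ij} dx_i ∧ dx_j, the exterior derivative is
  d(omega) = sum_{i<j} d(g_{ij}) ∧ dx_i ∧ dx_j = sum_{i<j, k} (∂g_{ij}/∂x_k) dx_k ∧ dx_i ∧ dx_j.
Expand each term, using dx_k ∧ dx_i ∧ dx_j = sgn(permutation) dx_{(a)} ∧ dx_{(b)} ∧ dx_{(c)} with (a < b < c) sorted:
  d(3*y*(-x + z)) includes (∂/∂z)(3*y*(-x + z)) dz = (3*y) dz, which multiplied by dx ∧ dy gives (3*y) dx ∧ dy ∧ dz
  d(-3*w*x + y^2 + 2*y*z) includes (∂/∂y)(-3*w*x + y^2 + 2*y*z) dy = (2*y + 2*z) dy, which multiplied by dx ∧ dz gives (-2*y - 2*z) dx ∧ dy ∧ dz
  d(-3*w*x + y^2 + 2*y*z) includes (∂/∂w)(-3*w*x + y^2 + 2*y*z) dw = (-3*x) dw, which multiplied by dx ∧ dz gives (-3*x) dx ∧ dz ∧ dw
  d(x*(-2*x + 3*y)) includes (∂/∂y)(x*(-2*x + 3*y)) dy = (3*x) dy, which multiplied by dx ∧ dw gives (-3*x) dx ∧ dy ∧ dw
  d(-w*y + x) includes (∂/∂x)(-w*y + x) dx = (1) dx, which multiplied by dy ∧ dw gives (1) dx ∧ dy ∧ dw
  d(-y^2 + 3*z^2) includes (∂/∂y)(-y^2 + 3*z^2) dy = (-2*y) dy, which multiplied by dz ∧ dw gives (-2*y) dy ∧ dz ∧ dw
Collecting like 3-forms: d(omega) = (y - 2*z) dx ∧ dy ∧ dz + (-3*x) dx ∧ dz ∧ dw + (1 - 3*x) dx ∧ dy ∧ dw + (-2*y) dy ∧ dz ∧ dw.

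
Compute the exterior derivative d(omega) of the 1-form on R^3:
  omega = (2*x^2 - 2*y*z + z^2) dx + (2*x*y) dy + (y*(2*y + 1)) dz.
d(omega) = (2*y + 2*z) dx ∧ dy + (2*y - 2*z) dx ∧ dz + (4*y + 1) dy ∧ dz

For a 1-form omega = sum_i f_i dx_i, the exterior derivative is
  d(omega) = sum_{i < j} (∂f_j/∂x_i - ∂f_i/∂x_j) dx_i ∧ dx_j.
  coefficient of dx ∧ dy: ∂f_2/∂x - ∂f_1/∂y = ∂(2*x*y)/∂x - ∂(2*x^2 - 2*y*z + z^2)/∂y = 2*y + 2*z
  coefficient of dx ∧ dz: ∂f_3/∂x - ∂f_1/∂z = ∂(y*(2*y + 1))/∂x - ∂(2*x^2 - 2*y*z + z^2)/∂z = 2*y - 2*z
  coefficient of dy ∧ dz: ∂f_3/∂y - ∂f_2/∂z = ∂(y*(2*y + 1))/∂y - ∂(2*x*y)/∂z = 4*y + 1
Assembling: d(omega) = (2*y + 2*z) dx ∧ dy + (2*y - 2*z) dx ∧ dz + (4*y + 1) dy ∧ dz.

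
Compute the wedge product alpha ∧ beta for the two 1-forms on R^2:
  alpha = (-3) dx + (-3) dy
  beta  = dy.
alpha ∧ beta = (-3) dx ∧ dy

Distribute the wedge, using dx_i ∧ dx_j = -dx_j ∧ dx_i and dx_i ∧ dx_i = 0. For each pair (i, j) with i < j, the coefficient of dx_i ∧ dx_j in alpha ∧ beta is (alpha_i * beta_j - alpha_j * beta_i). Collecting: alpha ∧ beta = (-3) dx ∧ dy.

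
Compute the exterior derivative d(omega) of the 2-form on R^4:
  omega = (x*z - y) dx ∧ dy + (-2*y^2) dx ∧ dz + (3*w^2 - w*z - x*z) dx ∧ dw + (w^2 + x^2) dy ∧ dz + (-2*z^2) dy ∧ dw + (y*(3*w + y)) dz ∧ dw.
d(omega) = (3*x + 4*y) dx ∧ dy ∧ dz + (w + x) dx ∧ dz ∧ dw + (5*w + 2*y + 4*z) dy ∧ dz ∧ dw

For a 2-form omega = sum_{i<j} g_{ij} dx_i ∧ dx_j, the exterior derivative is
  d(omega) = sum_{i<j} d(g_{ij}) ∧ dx_i ∧ dx_j = sum_{i<j, k} (∂g_{ij}/∂x_k) dx_k ∧ dx_i ∧ dx_j.
Expand each term, using dx_k ∧ dx_i ∧ dx_j = sgn(permutation) dx_{(a)} ∧ dx_{(b)} ∧ dx_{(c)} with (a < b < c) sorted:
  d(x*z - y) includes (∂/∂z)(x*z - y) dz = (x) dz, which multiplied by dx ∧ dy gives (x) dx ∧ dy ∧ dz
  d(-2*y^2) includes (∂/∂y)(-2*y^2) dy = (-4*y) dy, which multiplied by dx ∧ dz gives (4*y) dx ∧ dy ∧ dz
  d(3*w^2 - w*z - x*z) includes (∂/∂z)(3*w^2 - w*z - x*z) dz = (-w - x) dz, which multiplied by dx ∧ dw gives (w + x) dx ∧ dz ∧ dw
  d(w^2 + x^2) includes (∂/∂x)(w^2 + x^2) dx = (2*x) dx, which multiplied by dy ∧ dz gives (2*x) dx ∧ dy ∧ dz
  d(w^2 + x^2) includes (∂/∂w)(w^2 + x^2) dw = (2*w) dw, which multiplied by dy ∧ dz gives (2*w) dy ∧ dz ∧ dw
  d(-2*z^2) includes (∂/∂z)(-2*z^2) dz = (-4*z) dz, which multiplied by dy ∧ dw gives (4*z) dy ∧ dz ∧ dw
  d(y*(3*w + y)) includes (∂/∂y)(y*(3*w + y)) dy = (3*w + 2*y) dy, which multiplied by dz ∧ dw gives (3*w + 2*y) dy ∧ dz ∧ dw
Collecting like 3-forms: d(omega) = (3*x + 4*y) dx ∧ dy ∧ dz + (w + x) dx ∧ dz ∧ dw + (5*w + 2*y + 4*z) dy ∧ dz ∧ dw.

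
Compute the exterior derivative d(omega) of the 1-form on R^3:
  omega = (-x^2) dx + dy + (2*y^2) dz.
d(omega) = (4*y) dy ∧ dz

For a 1-form omega = sum_i f_i dx_i, the exterior derivative is
  d(omega) = sum_{i < j} (∂f_j/∂x_i - ∂f_i/∂x_j) dx_i ∧ dx_j.
  coefficient of dy ∧ dz: ∂f_3/∂y - ∂f_2/∂z = ∂(2*y^2)/∂y - ∂(1)/∂z = 4*y
Assembling: d(omega) = (4*y) dy ∧ dz.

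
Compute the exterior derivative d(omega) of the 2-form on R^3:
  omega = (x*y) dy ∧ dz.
d(omega) = (y) dx ∧ dy ∧ dz

For a 2-form omega = sum_{i<j} g_{ij} dx_i ∧ dx_j, the exterior derivative is
  d(omega) = sum_{i<j} d(g_{ij}) ∧ dx_i ∧ dx_j = sum_{i<j, k} (∂g_{ij}/∂x_k) dx_k ∧ dx_i ∧ dx_j.
Expand each term, using dx_k ∧ dx_i ∧ dx_j = sgn(permutation) dx_{(a)} ∧ dx_{(b)} ∧ dx_{(c)} with (a < b < c) sorted:
  d(x*y) includes (∂/∂x)(x*y) dx = (y) dx, which multiplied by dy ∧ dz gives (y) dx ∧ dy ∧ dz
Collecting like 3-forms: d(omega) = (y) dx ∧ dy ∧ dz.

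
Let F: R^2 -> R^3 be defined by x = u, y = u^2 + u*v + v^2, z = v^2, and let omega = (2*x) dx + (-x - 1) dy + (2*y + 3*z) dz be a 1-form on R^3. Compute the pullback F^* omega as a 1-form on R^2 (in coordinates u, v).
F^* omega = (-2*u^2 - u*v - v) du + (4*u^2*v - u^2 + 4*u*v^2 - 2*u*v - u + 10*v^3 - 2*v) dv

Using F^*(f dg) = (f ∘ F) d(g ∘ F), substitute each coordinate x_i by F_i(u, v) in f_i, and replace dx_i by d F_i = (∂F_i/∂u) du + (∂F_i/∂v) dv.
  For the x component: f_1(F) = 2*u; d F_1 = (1) du + (0) dv
  For the y component: f_2(F) = -u - 1; d F_2 = (2*u + v) du + (u + 2*v) dv
  For the z component: f_3(F) = 2*u^2 + 2*u*v + 5*v^2; d F_3 = (0) du + (2*v) dv
Combining and collecting du, dv coefficients:
  coeff of du: -2*u^2 - u*v - v
  coeff of dv: 4*u^2*v - u^2 + 4*u*v^2 - 2*u*v - u + 10*v^3 - 2*v
F^* omega = (-2*u^2 - u*v - v) du + (4*u^2*v - u^2 + 4*u*v^2 - 2*u*v - u + 10*v^3 - 2*v) dv.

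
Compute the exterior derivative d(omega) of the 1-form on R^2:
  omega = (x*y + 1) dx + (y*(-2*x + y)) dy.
d(omega) = (-x - 2*y) dx ∧ dy

For a 1-form omega = sum_i f_i dx_i, the exterior derivative is
  d(omega) = sum_{i < j} (∂f_j/∂x_i - ∂f_i/∂x_j) dx_i ∧ dx_j.
  coefficient of dx ∧ dy: ∂f_2/∂x - ∂f_1/∂y = ∂(y*(-2*x + y))/∂x - ∂(x*y + 1)/∂y = -x - 2*y
Assembling: d(omega) = (-x - 2*y) dx ∧ dy.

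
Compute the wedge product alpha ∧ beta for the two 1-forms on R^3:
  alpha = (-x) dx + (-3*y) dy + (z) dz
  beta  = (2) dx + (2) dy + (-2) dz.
alpha ∧ beta = (-2*x + 6*y) dx ∧ dy + (2*x - 2*z) dx ∧ dz + (6*y - 2*z) dy ∧ dz

Distribute the wedge, using dx_i ∧ dx_j = -dx_j ∧ dx_i and dx_i ∧ dx_i = 0. For each pair (i, j) with i < j, the coefficient of dx_i ∧ dx_j in alpha ∧ beta is (alpha_i * beta_j - alpha_j * beta_i). Collecting: alpha ∧ beta = (-2*x + 6*y) dx ∧ dy + (2*x - 2*z) dx ∧ dz + (6*y - 2*z) dy ∧ dz.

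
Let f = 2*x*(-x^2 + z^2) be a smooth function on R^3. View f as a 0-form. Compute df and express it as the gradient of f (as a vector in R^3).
df = (-6*x^2 + 2*z^2) dx + (0) dy + (4*x*z) dz; grad f = (-6*x^2 + 2*z^2, 0, 4*x*z)

For a 0-form f, d f = (∂f/∂x) dx + (∂f/∂y) dy + (∂f/∂z) dz. The components of the vector representation are exactly the entries of grad f in Cartesian coordinates:
  ∂f/∂x = -6*x^2 + 2*z^2
  ∂f/∂y = 0
  ∂f/∂z = 4*x*z.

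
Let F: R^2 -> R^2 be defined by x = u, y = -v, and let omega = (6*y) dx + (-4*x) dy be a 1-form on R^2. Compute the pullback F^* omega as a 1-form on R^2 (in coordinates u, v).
F^* omega = (-6*v) du + (4*u) dv

Using F^*(f dg) = (f ∘ F) d(g ∘ F), substitute each coordinate x_i by F_i(u, v) in f_i, and replace dx_i by d F_i = (∂F_i/∂u) du + (∂F_i/∂v) dv.
  For the x component: f_1(F) = -6*v; d F_1 = (1) du + (0) dv
  For the y component: f_2(F) = -4*u; d F_2 = (0) du + (-1) dv
Combining and collecting du, dv coefficients:
  coeff of du: -6*v
  coeff of dv: 4*u
F^* omega = (-6*v) du + (4*u) dv.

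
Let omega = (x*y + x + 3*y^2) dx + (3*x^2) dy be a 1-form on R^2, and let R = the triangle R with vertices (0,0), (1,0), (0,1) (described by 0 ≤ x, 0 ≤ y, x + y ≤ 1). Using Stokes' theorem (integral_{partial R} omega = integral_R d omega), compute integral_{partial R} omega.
integral_(partial R) omega = -1/6

Stokes: integral_partial_R omega = integral_R d omega with d omega = (∂Q/∂x - ∂P/∂y) dx ∧ dy.
  ∂Q/∂x = 6*x
  ∂P/∂y = x + 6*y
  integrand = ∂Q/∂x - ∂P/∂y = 5*x - 6*y.
Integrating over R: integral_0^1 integral_0^{1-x} (5*x - 6*y) dy dx = -1/6.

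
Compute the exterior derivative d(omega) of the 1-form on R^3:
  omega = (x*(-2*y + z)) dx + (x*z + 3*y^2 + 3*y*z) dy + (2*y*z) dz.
d(omega) = (2*x + z) dx ∧ dy + (-x) dx ∧ dz + (-x - 3*y + 2*z) dy ∧ dz

For a 1-form omega = sum_i f_i dx_i, the exterior derivative is
  d(omega) = sum_{i < j} (∂f_j/∂x_i - ∂f_i/∂x_j) dx_i ∧ dx_j.
  coefficient of dx ∧ dy: ∂f_2/∂x - ∂f_1/∂y = ∂(x*z + 3*y^2 + 3*y*z)/∂x - ∂(x*(-2*y + z))/∂y = 2*x + z
  coefficient of dx ∧ dz: ∂f_3/∂x - ∂f_1/∂z = ∂(2*y*z)/∂x - ∂(x*(-2*y + z))/∂z = -x
  coefficient of dy ∧ dz: ∂f_3/∂y - ∂f_2/∂z = ∂(2*y*z)/∂y - ∂(x*z + 3*y^2 + 3*y*z)/∂z = -x - 3*y + 2*z
Assembling: d(omega) = (2*x + z) dx ∧ dy + (-x) dx ∧ dz + (-x - 3*y + 2*z) dy ∧ dz.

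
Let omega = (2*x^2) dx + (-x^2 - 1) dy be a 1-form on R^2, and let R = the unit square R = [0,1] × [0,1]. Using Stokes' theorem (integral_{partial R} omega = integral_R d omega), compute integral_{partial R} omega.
integral_(partial R) omega = -1

Stokes: integral_partial_R omega = integral_R d omega with d omega = (∂Q/∂x - ∂P/∂y) dx ∧ dy.
  ∂Q/∂x = -2*x
  ∂P/∂y = 0
  integrand = ∂Q/∂x - ∂P/∂y = -2*x.
Integrating over R: integral_0^1 integral_0^1 (-2*x) dx dy = -1.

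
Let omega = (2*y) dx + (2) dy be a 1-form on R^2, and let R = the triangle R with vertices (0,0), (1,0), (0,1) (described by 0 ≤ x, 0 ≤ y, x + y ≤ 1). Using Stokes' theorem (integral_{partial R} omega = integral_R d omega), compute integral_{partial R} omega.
integral_(partial R) omega = -1

Stokes: integral_partial_R omega = integral_R d omega with d omega = (∂Q/∂x - ∂P/∂y) dx ∧ dy.
  ∂Q/∂x = 0
  ∂P/∂y = 2
  integrand = ∂Q/∂x - ∂P/∂y = -2.
Integrating over R: integral_0^1 integral_0^{1-x} (-2) dy dx = -1.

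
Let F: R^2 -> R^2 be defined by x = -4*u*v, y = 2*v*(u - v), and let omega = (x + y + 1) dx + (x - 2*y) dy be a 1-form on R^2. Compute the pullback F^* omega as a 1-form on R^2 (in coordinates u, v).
F^* omega = (4*v*(-2*u*v + 4*v^2 - 1)) du + (-8*u^2*v + 48*u*v^2 - 4*u - 16*v^3) dv

Using F^*(f dg) = (f ∘ F) d(g ∘ F), substitute each coordinate x_i by F_i(u, v) in f_i, and replace dx_i by d F_i = (∂F_i/∂u) du + (∂F_i/∂v) dv.
  For the x component: f_1(F) = -2*u*v - 2*v^2 + 1; d F_1 = (-4*v) du + (-4*u) dv
  For the y component: f_2(F) = 4*v*(-2*u + v); d F_2 = (2*v) du + (2*u - 4*v) dv
Combining and collecting du, dv coefficients:
  coeff of du: 4*v*(-2*u*v + 4*v^2 - 1)
  coeff of dv: -8*u^2*v + 48*u*v^2 - 4*u - 16*v^3
F^* omega = (4*v*(-2*u*v + 4*v^2 - 1)) du + (-8*u^2*v + 48*u*v^2 - 4*u - 16*v^3) dv.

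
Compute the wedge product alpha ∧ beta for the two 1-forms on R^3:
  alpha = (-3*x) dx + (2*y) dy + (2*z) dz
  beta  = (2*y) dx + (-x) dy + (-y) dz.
alpha ∧ beta = (3*x^2 - 4*y^2) dx ∧ dy + (y*(3*x - 4*z)) dx ∧ dz + (2*x*z - 2*y^2) dy ∧ dz

Distribute the wedge, using dx_i ∧ dx_j = -dx_j ∧ dx_i and dx_i ∧ dx_i = 0. For each pair (i, j) with i < j, the coefficient of dx_i ∧ dx_j in alpha ∧ beta is (alpha_i * beta_j - alpha_j * beta_i). Collecting: alpha ∧ beta = (3*x^2 - 4*y^2) dx ∧ dy + (y*(3*x - 4*z)) dx ∧ dz + (2*x*z - 2*y^2) dy ∧ dz.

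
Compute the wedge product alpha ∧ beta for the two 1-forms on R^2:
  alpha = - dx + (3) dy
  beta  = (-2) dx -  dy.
alpha ∧ beta = (7) dx ∧ dy

Distribute the wedge, using dx_i ∧ dx_j = -dx_j ∧ dx_i and dx_i ∧ dx_i = 0. For each pair (i, j) with i < j, the coefficient of dx_i ∧ dx_j in alpha ∧ beta is (alpha_i * beta_j - alpha_j * beta_i). Collecting: alpha ∧ beta = (7) dx ∧ dy.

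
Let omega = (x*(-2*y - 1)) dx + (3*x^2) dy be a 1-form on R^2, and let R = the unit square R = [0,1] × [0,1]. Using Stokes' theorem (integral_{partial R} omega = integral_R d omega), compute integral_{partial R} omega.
integral_(partial R) omega = 4

Stokes: integral_partial_R omega = integral_R d omega with d omega = (∂Q/∂x - ∂P/∂y) dx ∧ dy.
  ∂Q/∂x = 6*x
  ∂P/∂y = -2*x
  integrand = ∂Q/∂x - ∂P/∂y = 8*x.
Integrating over R: integral_0^1 integral_0^1 (8*x) dx dy = 4.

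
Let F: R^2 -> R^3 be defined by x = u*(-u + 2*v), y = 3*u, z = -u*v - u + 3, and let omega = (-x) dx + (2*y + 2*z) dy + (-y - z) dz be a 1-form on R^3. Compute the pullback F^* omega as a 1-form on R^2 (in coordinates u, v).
F^* omega = (-2*u^3 + 6*u^2*v - 5*u*v^2 - 5*u*v + 14*u + 3*v + 21) du + (u*(2*u^2 - 5*u*v + 2*u + 3)) dv

Using F^*(f dg) = (f ∘ F) d(g ∘ F), substitute each coordinate x_i by F_i(u, v) in f_i, and replace dx_i by d F_i = (∂F_i/∂u) du + (∂F_i/∂v) dv.
  For the x component: f_1(F) = u*(u - 2*v); d F_1 = (-2*u + 2*v) du + (2*u) dv
  For the y component: f_2(F) = -2*u*v + 4*u + 6; d F_2 = (3) du + (0) dv
  For the z component: f_3(F) = u*v - 2*u - 3; d F_3 = (-v - 1) du + (-u) dv
Combining and collecting du, dv coefficients:
  coeff of du: -2*u^3 + 6*u^2*v - 5*u*v^2 - 5*u*v + 14*u + 3*v + 21
  coeff of dv: u*(2*u^2 - 5*u*v + 2*u + 3)
F^* omega = (-2*u^3 + 6*u^2*v - 5*u*v^2 - 5*u*v + 14*u + 3*v + 21) du + (u*(2*u^2 - 5*u*v + 2*u + 3)) dv.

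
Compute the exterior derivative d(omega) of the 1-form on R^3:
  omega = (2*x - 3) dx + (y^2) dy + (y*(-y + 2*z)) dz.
d(omega) = (-2*y + 2*z) dy ∧ dz

For a 1-form omega = sum_i f_i dx_i, the exterior derivative is
  d(omega) = sum_{i < j} (∂f_j/∂x_i - ∂f_i/∂x_j) dx_i ∧ dx_j.
  coefficient of dy ∧ dz: ∂f_3/∂y - ∂f_2/∂z = ∂(y*(-y + 2*z))/∂y - ∂(y^2)/∂z = -2*y + 2*z
Assembling: d(omega) = (-2*y + 2*z) dy ∧ dz.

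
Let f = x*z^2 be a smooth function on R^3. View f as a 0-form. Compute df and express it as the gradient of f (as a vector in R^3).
df = (z^2) dx + (0) dy + (2*x*z) dz; grad f = (z^2, 0, 2*x*z)

For a 0-form f, d f = (∂f/∂x) dx + (∂f/∂y) dy + (∂f/∂z) dz. The components of the vector representation are exactly the entries of grad f in Cartesian coordinates:
  ∂f/∂x = z^2
  ∂f/∂y = 0
  ∂f/∂z = 2*x*z.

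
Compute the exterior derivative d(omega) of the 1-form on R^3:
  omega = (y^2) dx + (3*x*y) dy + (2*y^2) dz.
d(omega) = (y) dx ∧ dy + (4*y) dy ∧ dz

For a 1-form omega = sum_i f_i dx_i, the exterior derivative is
  d(omega) = sum_{i < j} (∂f_j/∂x_i - ∂f_i/∂x_j) dx_i ∧ dx_j.
  coefficient of dx ∧ dy: ∂f_2/∂x - ∂f_1/∂y = ∂(3*x*y)/∂x - ∂(y^2)/∂y = y
  coefficient of dy ∧ dz: ∂f_3/∂y - ∂f_2/∂z = ∂(2*y^2)/∂y - ∂(3*x*y)/∂z = 4*y
Assembling: d(omega) = (y) dx ∧ dy + (4*y) dy ∧ dz.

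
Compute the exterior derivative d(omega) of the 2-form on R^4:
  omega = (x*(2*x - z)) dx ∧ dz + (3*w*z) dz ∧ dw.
d(omega) = 0

For a 2-form omega = sum_{i<j} g_{ij} dx_i ∧ dx_j, the exterior derivative is
  d(omega) = sum_{i<j} d(g_{ij}) ∧ dx_i ∧ dx_j = sum_{i<j, k} (∂g_{ij}/∂x_k) dx_k ∧ dx_i ∧ dx_j.
Expand each term, using dx_k ∧ dx_i ∧ dx_j = sgn(permutation) dx_{(a)} ∧ dx_{(b)} ∧ dx_{(c)} with (a < b < c) sorted:

Collecting like 3-forms: d(omega) = 0.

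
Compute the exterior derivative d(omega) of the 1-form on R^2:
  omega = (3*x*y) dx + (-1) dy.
d(omega) = (-3*x) dx ∧ dy

For a 1-form omega = sum_i f_i dx_i, the exterior derivative is
  d(omega) = sum_{i < j} (∂f_j/∂x_i - ∂f_i/∂x_j) dx_i ∧ dx_j.
  coefficient of dx ∧ dy: ∂f_2/∂x - ∂f_1/∂y = ∂(-1)/∂x - ∂(3*x*y)/∂y = -3*x
Assembling: d(omega) = (-3*x) dx ∧ dy.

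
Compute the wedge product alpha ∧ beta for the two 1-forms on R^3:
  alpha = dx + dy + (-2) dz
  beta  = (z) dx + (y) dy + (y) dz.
alpha ∧ beta = (y - z) dx ∧ dy + (y + 2*z) dx ∧ dz + (3*y) dy ∧ dz

Distribute the wedge, using dx_i ∧ dx_j = -dx_j ∧ dx_i and dx_i ∧ dx_i = 0. For each pair (i, j) with i < j, the coefficient of dx_i ∧ dx_j in alpha ∧ beta is (alpha_i * beta_j - alpha_j * beta_i). Collecting: alpha ∧ beta = (y - z) dx ∧ dy + (y + 2*z) dx ∧ dz + (3*y) dy ∧ dz.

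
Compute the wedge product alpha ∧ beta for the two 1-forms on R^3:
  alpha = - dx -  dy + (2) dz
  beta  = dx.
alpha ∧ beta = (1) dx ∧ dy + (-2) dx ∧ dz

Distribute the wedge, using dx_i ∧ dx_j = -dx_j ∧ dx_i and dx_i ∧ dx_i = 0. For each pair (i, j) with i < j, the coefficient of dx_i ∧ dx_j in alpha ∧ beta is (alpha_i * beta_j - alpha_j * beta_i). Collecting: alpha ∧ beta = (1) dx ∧ dy + (-2) dx ∧ dz.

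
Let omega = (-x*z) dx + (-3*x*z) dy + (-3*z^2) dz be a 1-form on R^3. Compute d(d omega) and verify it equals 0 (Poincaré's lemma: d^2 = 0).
d(d omega) = 0

Step 1: d omega = sum_{i<j} (∂f_j/∂x_i - ∂f_i/∂x_j) dx_i ∧ dx_j:
  coeff of dx ∧ dy: -3*z
  coeff of dx ∧ dz: x
  coeff of dy ∧ dz: 3*x
Step 2: Apply d again to each 2-form coefficient. The only possible 3-form in R^3 is dx ∧ dy ∧ dz, with coefficient
  ∂(coeff of dy∧dz)/∂x - ∂(coeff of dx∧dz)/∂y + ∂(coeff of dx∧dy)/∂z
  = ∂/∂x (3*x) - ∂/∂y (x) + ∂/∂z (-3*z).
Each of these terms simplifies to sums of mixed partials that cancel in pairs. The result is 0 (by equality of mixed partials for smooth functions — Schwarz / Clairaut).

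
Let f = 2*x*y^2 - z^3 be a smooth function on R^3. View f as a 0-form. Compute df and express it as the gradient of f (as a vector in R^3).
df = (2*y^2) dx + (4*x*y) dy + (-3*z^2) dz; grad f = (2*y^2, 4*x*y, -3*z^2)

For a 0-form f, d f = (∂f/∂x) dx + (∂f/∂y) dy + (∂f/∂z) dz. The components of the vector representation are exactly the entries of grad f in Cartesian coordinates:
  ∂f/∂x = 2*y^2
  ∂f/∂y = 4*x*y
  ∂f/∂z = -3*z^2.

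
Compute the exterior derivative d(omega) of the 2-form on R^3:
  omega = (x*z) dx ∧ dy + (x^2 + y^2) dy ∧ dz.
d(omega) = (3*x) dx ∧ dy ∧ dz

For a 2-form omega = sum_{i<j} g_{ij} dx_i ∧ dx_j, the exterior derivative is
  d(omega) = sum_{i<j} d(g_{ij}) ∧ dx_i ∧ dx_j = sum_{i<j, k} (∂g_{ij}/∂x_k) dx_k ∧ dx_i ∧ dx_j.
Expand each term, using dx_k ∧ dx_i ∧ dx_j = sgn(permutation) dx_{(a)} ∧ dx_{(b)} ∧ dx_{(c)} with (a < b < c) sorted:
  d(x*z) includes (∂/∂z)(x*z) dz = (x) dz, which multiplied by dx ∧ dy gives (x) dx ∧ dy ∧ dz
  d(x^2 + y^2) includes (∂/∂x)(x^2 + y^2) dx = (2*x) dx, which multiplied by dy ∧ dz gives (2*x) dx ∧ dy ∧ dz
Collecting like 3-forms: d(omega) = (3*x) dx ∧ dy ∧ dz.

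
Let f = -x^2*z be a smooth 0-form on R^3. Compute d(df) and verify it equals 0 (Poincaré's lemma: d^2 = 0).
d(df) = 0

Step 1: df = sum_i (∂f/∂x_i) dx_i = (-2*x*z) dx + (0) dy + (-x^2) dz.
Step 2: Apply d again. Using the 1-form formula, the coefficient of dx ∧ dy in d(df) is ∂^2 f/∂x ∂y - ∂^2 f/∂y ∂x = (0) - (0) = 0 (equality of mixed partials for smooth f).
Similarly for dx ∧ dz and dy ∧ dz — all coefficients vanish. So d(df) = 0.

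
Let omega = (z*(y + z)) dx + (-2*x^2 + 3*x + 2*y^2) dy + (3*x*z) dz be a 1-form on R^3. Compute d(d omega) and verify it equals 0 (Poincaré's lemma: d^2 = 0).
d(d omega) = 0

Step 1: d omega = sum_{i<j} (∂f_j/∂x_i - ∂f_i/∂x_j) dx_i ∧ dx_j:
  coeff of dx ∧ dy: -4*x - z + 3
  coeff of dx ∧ dz: -y + z
  coeff of dy ∧ dz: 0
Step 2: Apply d again to each 2-form coefficient. The only possible 3-form in R^3 is dx ∧ dy ∧ dz, with coefficient
  ∂(coeff of dy∧dz)/∂x - ∂(coeff of dx∧dz)/∂y + ∂(coeff of dx∧dy)/∂z
  = ∂/∂x (0) - ∂/∂y (-y + z) + ∂/∂z (-4*x - z + 3).
Each of these terms simplifies to sums of mixed partials that cancel in pairs. The result is 0 (by equality of mixed partials for smooth functions — Schwarz / Clairaut).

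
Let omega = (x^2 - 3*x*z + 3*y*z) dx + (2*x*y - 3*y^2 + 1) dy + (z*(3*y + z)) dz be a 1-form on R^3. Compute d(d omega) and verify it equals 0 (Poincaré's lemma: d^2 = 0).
d(d omega) = 0

Step 1: d omega = sum_{i<j} (∂f_j/∂x_i - ∂f_i/∂x_j) dx_i ∧ dx_j:
  coeff of dx ∧ dy: 2*y - 3*z
  coeff of dx ∧ dz: 3*x - 3*y
  coeff of dy ∧ dz: 3*z
Step 2: Apply d again to each 2-form coefficient. The only possible 3-form in R^3 is dx ∧ dy ∧ dz, with coefficient
  ∂(coeff of dy∧dz)/∂x - ∂(coeff of dx∧dz)/∂y + ∂(coeff of dx∧dy)/∂z
  = ∂/∂x (3*z) - ∂/∂y (3*x - 3*y) + ∂/∂z (2*y - 3*z).
Each of these terms simplifies to sums of mixed partials that cancel in pairs. The result is 0 (by equality of mixed partials for smooth functions — Schwarz / Clairaut).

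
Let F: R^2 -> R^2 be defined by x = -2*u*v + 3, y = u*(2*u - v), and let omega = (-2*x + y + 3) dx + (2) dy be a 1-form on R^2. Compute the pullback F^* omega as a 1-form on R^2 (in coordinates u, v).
F^* omega = (-4*u^2*v - 6*u*v^2 + 8*u + 4*v) du + (2*u*(-2*u^2 - 3*u*v + 2)) dv

Using F^*(f dg) = (f ∘ F) d(g ∘ F), substitute each coordinate x_i by F_i(u, v) in f_i, and replace dx_i by d F_i = (∂F_i/∂u) du + (∂F_i/∂v) dv.
  For the x component: f_1(F) = 2*u^2 + 3*u*v - 3; d F_1 = (-2*v) du + (-2*u) dv
  For the y component: f_2(F) = 2; d F_2 = (4*u - v) du + (-u) dv
Combining and collecting du, dv coefficients:
  coeff of du: -4*u^2*v - 6*u*v^2 + 8*u + 4*v
  coeff of dv: 2*u*(-2*u^2 - 3*u*v + 2)
F^* omega = (-4*u^2*v - 6*u*v^2 + 8*u + 4*v) du + (2*u*(-2*u^2 - 3*u*v + 2)) dv.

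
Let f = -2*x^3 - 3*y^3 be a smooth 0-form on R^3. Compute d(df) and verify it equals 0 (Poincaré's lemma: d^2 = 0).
d(df) = 0

Step 1: df = sum_i (∂f/∂x_i) dx_i = (-6*x^2) dx + (-9*y^2) dy + (0) dz.
Step 2: Apply d again. Using the 1-form formula, the coefficient of dx ∧ dy in d(df) is ∂^2 f/∂x ∂y - ∂^2 f/∂y ∂x = (0) - (0) = 0 (equality of mixed partials for smooth f).
Similarly for dx ∧ dz and dy ∧ dz — all coefficients vanish. So d(df) = 0.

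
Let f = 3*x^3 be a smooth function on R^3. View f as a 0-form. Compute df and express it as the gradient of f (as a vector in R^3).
df = (9*x^2) dx + (0) dy + (0) dz; grad f = (9*x^2, 0, 0)

For a 0-form f, d f = (∂f/∂x) dx + (∂f/∂y) dy + (∂f/∂z) dz. The components of the vector representation are exactly the entries of grad f in Cartesian coordinates:
  ∂f/∂x = 9*x^2
  ∂f/∂y = 0
  ∂f/∂z = 0.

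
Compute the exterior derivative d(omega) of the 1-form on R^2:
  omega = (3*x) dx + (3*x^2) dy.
d(omega) = (6*x) dx ∧ dy

For a 1-form omega = sum_i f_i dx_i, the exterior derivative is
  d(omega) = sum_{i < j} (∂f_j/∂x_i - ∂f_i/∂x_j) dx_i ∧ dx_j.
  coefficient of dx ∧ dy: ∂f_2/∂x - ∂f_1/∂y = ∂(3*x^2)/∂x - ∂(3*x)/∂y = 6*x
Assembling: d(omega) = (6*x) dx ∧ dy.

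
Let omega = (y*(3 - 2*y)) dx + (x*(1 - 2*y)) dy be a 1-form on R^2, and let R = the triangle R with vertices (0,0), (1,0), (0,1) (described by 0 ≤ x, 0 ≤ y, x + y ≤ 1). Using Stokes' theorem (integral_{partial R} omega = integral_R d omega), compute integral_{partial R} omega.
integral_(partial R) omega = -2/3

Stokes: integral_partial_R omega = integral_R d omega with d omega = (∂Q/∂x - ∂P/∂y) dx ∧ dy.
  ∂Q/∂x = 1 - 2*y
  ∂P/∂y = 3 - 4*y
  integrand = ∂Q/∂x - ∂P/∂y = 2*y - 2.
Integrating over R: integral_0^1 integral_0^{1-x} (2*y - 2) dy dx = -2/3.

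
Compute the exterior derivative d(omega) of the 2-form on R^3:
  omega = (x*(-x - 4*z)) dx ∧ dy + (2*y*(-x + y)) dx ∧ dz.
d(omega) = (-2*x - 4*y) dx ∧ dy ∧ dz

For a 2-form omega = sum_{i<j} g_{ij} dx_i ∧ dx_j, the exterior derivative is
  d(omega) = sum_{i<j} d(g_{ij}) ∧ dx_i ∧ dx_j = sum_{i<j, k} (∂g_{ij}/∂x_k) dx_k ∧ dx_i ∧ dx_j.
Expand each term, using dx_k ∧ dx_i ∧ dx_j = sgn(permutation) dx_{(a)} ∧ dx_{(b)} ∧ dx_{(c)} with (a < b < c) sorted:
  d(x*(-x - 4*z)) includes (∂/∂z)(x*(-x - 4*z)) dz = (-4*x) dz, which multiplied by dx ∧ dy gives (-4*x) dx ∧ dy ∧ dz
  d(2*y*(-x + y)) includes (∂/∂y)(2*y*(-x + y)) dy = (-2*x + 4*y) dy, which multiplied by dx ∧ dz gives (2*x - 4*y) dx ∧ dy ∧ dz
Collecting like 3-forms: d(omega) = (-2*x - 4*y) dx ∧ dy ∧ dz.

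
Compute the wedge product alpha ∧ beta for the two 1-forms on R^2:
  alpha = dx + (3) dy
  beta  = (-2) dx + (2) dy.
alpha ∧ beta = (8) dx ∧ dy

Distribute the wedge, using dx_i ∧ dx_j = -dx_j ∧ dx_i and dx_i ∧ dx_i = 0. For each pair (i, j) with i < j, the coefficient of dx_i ∧ dx_j in alpha ∧ beta is (alpha_i * beta_j - alpha_j * beta_i). Collecting: alpha ∧ beta = (8) dx ∧ dy.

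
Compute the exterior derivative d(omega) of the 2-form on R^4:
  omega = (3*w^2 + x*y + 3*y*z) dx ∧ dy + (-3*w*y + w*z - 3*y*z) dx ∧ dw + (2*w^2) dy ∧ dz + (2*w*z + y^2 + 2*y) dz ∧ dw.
d(omega) = (3*y) dx ∧ dy ∧ dz + (9*w + 3*z) dx ∧ dy ∧ dw + (-w + 3*y) dx ∧ dz ∧ dw + (4*w + 2*y + 2) dy ∧ dz ∧ dw

For a 2-form omega = sum_{i<j} g_{ij} dx_i ∧ dx_j, the exterior derivative is
  d(omega) = sum_{i<j} d(g_{ij}) ∧ dx_i ∧ dx_j = sum_{i<j, k} (∂g_{ij}/∂x_k) dx_k ∧ dx_i ∧ dx_j.
Expand each term, using dx_k ∧ dx_i ∧ dx_j = sgn(permutation) dx_{(a)} ∧ dx_{(b)} ∧ dx_{(c)} with (a < b < c) sorted:
  d(3*w^2 + x*y + 3*y*z) includes (∂/∂z)(3*w^2 + x*y + 3*y*z) dz = (3*y) dz, which multiplied by dx ∧ dy gives (3*y) dx ∧ dy ∧ dz
  d(3*w^2 + x*y + 3*y*z) includes (∂/∂w)(3*w^2 + x*y + 3*y*z) dw = (6*w) dw, which multiplied by dx ∧ dy gives (6*w) dx ∧ dy ∧ dw
  d(-3*w*y + w*z - 3*y*z) includes (∂/∂y)(-3*w*y + w*z - 3*y*z) dy = (-3*w - 3*z) dy, which multiplied by dx ∧ dw gives (3*w + 3*z) dx ∧ dy ∧ dw
  d(-3*w*y + w*z - 3*y*z) includes (∂/∂z)(-3*w*y + w*z - 3*y*z) dz = (w - 3*y) dz, which multiplied by dx ∧ dw gives (-w + 3*y) dx ∧ dz ∧ dw
  d(2*w^2) includes (∂/∂w)(2*w^2) dw = (4*w) dw, which multiplied by dy ∧ dz gives (4*w) dy ∧ dz ∧ dw
  d(2*w*z + y^2 + 2*y) includes (∂/∂y)(2*w*z + y^2 + 2*y) dy = (2*y + 2) dy, which multiplied by dz ∧ dw gives (2*y + 2) dy ∧ dz ∧ dw
Collecting like 3-forms: d(omega) = (3*y) dx ∧ dy ∧ dz + (9*w + 3*z) dx ∧ dy ∧ dw + (-w + 3*y) dx ∧ dz ∧ dw + (4*w + 2*y + 2) dy ∧ dz ∧ dw.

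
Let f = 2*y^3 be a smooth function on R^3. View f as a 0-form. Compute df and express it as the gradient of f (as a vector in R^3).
df = (0) dx + (6*y^2) dy + (0) dz; grad f = (0, 6*y^2, 0)

For a 0-form f, d f = (∂f/∂x) dx + (∂f/∂y) dy + (∂f/∂z) dz. The components of the vector representation are exactly the entries of grad f in Cartesian coordinates:
  ∂f/∂x = 0
  ∂f/∂y = 6*y^2
  ∂f/∂z = 0.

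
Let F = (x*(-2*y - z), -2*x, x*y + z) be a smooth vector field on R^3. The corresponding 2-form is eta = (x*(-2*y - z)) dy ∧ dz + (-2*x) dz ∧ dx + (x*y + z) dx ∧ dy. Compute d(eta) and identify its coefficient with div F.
d(eta) = (-2*y - z + 1) dx ∧ dy ∧ dz; div F = -2*y - z + 1

For a 2-form in R^3 of the form above, applying d gives a 3-form with coefficient ∂P/∂x + ∂Q/∂y + ∂R/∂z:
  ∂P/∂x = -2*y - z
  ∂Q/∂y = 0
  ∂R/∂z = 1
Sum = -2*y - z + 1, which is exactly div F.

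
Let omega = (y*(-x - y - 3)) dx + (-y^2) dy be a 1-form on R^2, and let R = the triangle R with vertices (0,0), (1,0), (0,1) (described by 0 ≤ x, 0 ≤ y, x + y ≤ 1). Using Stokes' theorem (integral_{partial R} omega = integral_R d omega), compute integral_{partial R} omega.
integral_(partial R) omega = 2

Stokes: integral_partial_R omega = integral_R d omega with d omega = (∂Q/∂x - ∂P/∂y) dx ∧ dy.
  ∂Q/∂x = 0
  ∂P/∂y = -x - 2*y - 3
  integrand = ∂Q/∂x - ∂P/∂y = x + 2*y + 3.
Integrating over R: integral_0^1 integral_0^{1-x} (x + 2*y + 3) dy dx = 2.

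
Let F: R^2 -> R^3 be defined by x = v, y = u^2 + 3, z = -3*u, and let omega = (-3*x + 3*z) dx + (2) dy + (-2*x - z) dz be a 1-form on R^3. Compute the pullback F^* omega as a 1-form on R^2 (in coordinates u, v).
F^* omega = (-5*u + 6*v) du + (-9*u - 3*v) dv

Using F^*(f dg) = (f ∘ F) d(g ∘ F), substitute each coordinate x_i by F_i(u, v) in f_i, and replace dx_i by d F_i = (∂F_i/∂u) du + (∂F_i/∂v) dv.
  For the x component: f_1(F) = -9*u - 3*v; d F_1 = (0) du + (1) dv
  For the y component: f_2(F) = 2; d F_2 = (2*u) du + (0) dv
  For the z component: f_3(F) = 3*u - 2*v; d F_3 = (-3) du + (0) dv
Combining and collecting du, dv coefficients:
  coeff of du: -5*u + 6*v
  coeff of dv: -9*u - 3*v
F^* omega = (-5*u + 6*v) du + (-9*u - 3*v) dv.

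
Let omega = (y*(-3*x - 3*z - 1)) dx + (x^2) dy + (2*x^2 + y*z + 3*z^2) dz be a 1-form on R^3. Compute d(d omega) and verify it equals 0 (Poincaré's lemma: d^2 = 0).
d(d omega) = 0

Step 1: d omega = sum_{i<j} (∂f_j/∂x_i - ∂f_i/∂x_j) dx_i ∧ dx_j:
  coeff of dx ∧ dy: 5*x + 3*z + 1
  coeff of dx ∧ dz: 4*x + 3*y
  coeff of dy ∧ dz: z
Step 2: Apply d again to each 2-form coefficient. The only possible 3-form in R^3 is dx ∧ dy ∧ dz, with coefficient
  ∂(coeff of dy∧dz)/∂x - ∂(coeff of dx∧dz)/∂y + ∂(coeff of dx∧dy)/∂z
  = ∂/∂x (z) - ∂/∂y (4*x + 3*y) + ∂/∂z (5*x + 3*z + 1).
Each of these terms simplifies to sums of mixed partials that cancel in pairs. The result is 0 (by equality of mixed partials for smooth functions — Schwarz / Clairaut).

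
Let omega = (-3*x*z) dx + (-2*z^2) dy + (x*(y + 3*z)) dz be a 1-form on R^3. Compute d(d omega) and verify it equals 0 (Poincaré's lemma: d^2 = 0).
d(d omega) = 0

Step 1: d omega = sum_{i<j} (∂f_j/∂x_i - ∂f_i/∂x_j) dx_i ∧ dx_j:
  coeff of dx ∧ dy: 0
  coeff of dx ∧ dz: 3*x + y + 3*z
  coeff of dy ∧ dz: x + 4*z
Step 2: Apply d again to each 2-form coefficient. The only possible 3-form in R^3 is dx ∧ dy ∧ dz, with coefficient
  ∂(coeff of dy∧dz)/∂x - ∂(coeff of dx∧dz)/∂y + ∂(coeff of dx∧dy)/∂z
  = ∂/∂x (x + 4*z) - ∂/∂y (3*x + y + 3*z) + ∂/∂z (0).
Each of these terms simplifies to sums of mixed partials that cancel in pairs. The result is 0 (by equality of mixed partials for smooth functions — Schwarz / Clairaut).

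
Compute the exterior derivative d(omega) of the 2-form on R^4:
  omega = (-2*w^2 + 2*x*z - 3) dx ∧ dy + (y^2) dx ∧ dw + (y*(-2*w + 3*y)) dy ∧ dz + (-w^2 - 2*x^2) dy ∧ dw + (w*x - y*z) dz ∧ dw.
d(omega) = (2*x) dx ∧ dy ∧ dz + (-4*w - 4*x - 2*y) dx ∧ dy ∧ dw + (-2*y - z) dy ∧ dz ∧ dw + (w) dx ∧ dz ∧ dw

For a 2-form omega = sum_{i<j} g_{ij} dx_i ∧ dx_j, the exterior derivative is
  d(omega) = sum_{i<j} d(g_{ij}) ∧ dx_i ∧ dx_j = sum_{i<j, k} (∂g_{ij}/∂x_k) dx_k ∧ dx_i ∧ dx_j.
Expand each term, using dx_k ∧ dx_i ∧ dx_j = sgn(permutation) dx_{(a)} ∧ dx_{(b)} ∧ dx_{(c)} with (a < b < c) sorted:
  d(-2*w^2 + 2*x*z - 3) includes (∂/∂z)(-2*w^2 + 2*x*z - 3) dz = (2*x) dz, which multiplied by dx ∧ dy gives (2*x) dx ∧ dy ∧ dz
  d(-2*w^2 + 2*x*z - 3) includes (∂/∂w)(-2*w^2 + 2*x*z - 3) dw = (-4*w) dw, which multiplied by dx ∧ dy gives (-4*w) dx ∧ dy ∧ dw
  d(y^2) includes (∂/∂y)(y^2) dy = (2*y) dy, which multiplied by dx ∧ dw gives (-2*y) dx ∧ dy ∧ dw
  d(y*(-2*w + 3*y)) includes (∂/∂w)(y*(-2*w + 3*y)) dw = (-2*y) dw, which multiplied by dy ∧ dz gives (-2*y) dy ∧ dz ∧ dw
  d(-w^2 - 2*x^2) includes (∂/∂x)(-w^2 - 2*x^2) dx = (-4*x) dx, which multiplied by dy ∧ dw gives (-4*x) dx ∧ dy ∧ dw
  d(w*x - y*z) includes (∂/∂x)(w*x - y*z) dx = (w) dx, which multiplied by dz ∧ dw gives (w) dx ∧ dz ∧ dw
  d(w*x - y*z) includes (∂/∂y)(w*x - y*z) dy = (-z) dy, which multiplied by dz ∧ dw gives (-z) dy ∧ dz ∧ dw
Collecting like 3-forms: d(omega) = (2*x) dx ∧ dy ∧ dz + (-4*w - 4*x - 2*y) dx ∧ dy ∧ dw + (-2*y - z) dy ∧ dz ∧ dw + (w) dx ∧ dz ∧ dw.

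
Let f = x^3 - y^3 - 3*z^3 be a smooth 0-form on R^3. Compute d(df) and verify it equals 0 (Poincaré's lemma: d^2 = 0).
d(df) = 0

Step 1: df = sum_i (∂f/∂x_i) dx_i = (3*x^2) dx + (-3*y^2) dy + (-9*z^2) dz.
Step 2: Apply d again. Using the 1-form formula, the coefficient of dx ∧ dy in d(df) is ∂^2 f/∂x ∂y - ∂^2 f/∂y ∂x = (0) - (0) = 0 (equality of mixed partials for smooth f).
Similarly for dx ∧ dz and dy ∧ dz — all coefficients vanish. So d(df) = 0.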